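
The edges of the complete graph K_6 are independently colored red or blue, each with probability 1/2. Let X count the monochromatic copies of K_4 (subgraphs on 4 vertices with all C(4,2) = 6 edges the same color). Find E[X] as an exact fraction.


Let X = Σ_S X_S over the C(6, 4) = 15 subsets S of size 4, where X_S = 1 if the K_4 on S is monochromatic.
For a fixed S, the K_4 on S has C(4, 2) = 6 edges. P[all 6 edges red] = (1/2)^6, and likewise for blue, so P[monochromatic] = 2·(1/2)^6 = 2^{1 − 6} = 1/32.
Summing: E[X] = C(6, 4) · 2^{1 − 6} = 15 · 1/32 = 15/32.
Numerically: E[X] ≈ 0.46875.

E[X] = C(6,4)·2^(1−C(4,2)) = 15/32 ≈ 0.46875.


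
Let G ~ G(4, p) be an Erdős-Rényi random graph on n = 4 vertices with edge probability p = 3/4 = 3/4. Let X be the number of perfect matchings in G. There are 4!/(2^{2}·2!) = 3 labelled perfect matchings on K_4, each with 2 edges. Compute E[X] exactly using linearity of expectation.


K_4 has 4!/(2^{2}·2!) = 3 labelled perfect matchings.
For each such perfect matching H, let X_H = 1 if all 2 edges of H are present in G. Then P[X_H = 1] = p^{2} = (3/4)^{2} = 9/16.
By linearity of expectation: E[X] = Σ_H E[X_H] = 3 · p^{2} = 3 · 9/16 = 27/16.
Numerically: E[X] ≈ 1.69.

E[X] = 3 · (3/4)^{2} = 27/16 ≈ 1.69.


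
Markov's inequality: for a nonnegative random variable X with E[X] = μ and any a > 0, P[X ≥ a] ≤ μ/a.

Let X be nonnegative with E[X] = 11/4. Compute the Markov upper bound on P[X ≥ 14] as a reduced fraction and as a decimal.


μ = E[X] = 11/4, a = 14.
Markov: P[X ≥ 14] ≤ μ/a = (11/4)/14 = 11/56.
Numerically: ≈ 0.196.
(Since a = 14 > μ = 2.750, the bound 11/56 is < 1 and informative.)

P[X ≥ 14] ≤ 11/56 ≈ 0.196.


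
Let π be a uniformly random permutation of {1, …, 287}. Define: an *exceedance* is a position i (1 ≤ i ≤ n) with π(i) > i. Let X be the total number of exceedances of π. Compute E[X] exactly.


Write X = Σ_{i=1}^{287} X_i, where X_i = 1_{π(i) > i}.
For each fixed i, π(i) is uniform over {1, …, 287} (marginal of a uniform permutation), so P[π(i) > i] = (n − i)/n. Summing: Σ_{i=1}^{287} (n − i)/n = (0 + 1 + … + 286)/287 = 287(287 − 1)/(2·287) = (287 − 1)/2.
Hence E[X] = Σ_{i=1}^{287} (287 − i)/287 = 143 ≈ 143.000000.

E[X] = 143 = 143.000000.


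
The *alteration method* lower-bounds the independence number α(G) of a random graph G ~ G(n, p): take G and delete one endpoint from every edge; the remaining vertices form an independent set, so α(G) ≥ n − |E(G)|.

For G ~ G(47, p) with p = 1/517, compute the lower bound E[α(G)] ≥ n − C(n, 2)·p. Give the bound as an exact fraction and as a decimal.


E[|E(G)|] = C(47, 2)·p = 1081 · (1/517) = 23/11.
E[α(G)] ≥ n − E[|E(G)|] = 47 − 23/11 = 494/11.
Numerically: ≈ 44.909091.
(This is only a lower bound; the true E[α(G)] may be larger.)

E[α(G)] ≥ 494/11 ≈ 44.909091.


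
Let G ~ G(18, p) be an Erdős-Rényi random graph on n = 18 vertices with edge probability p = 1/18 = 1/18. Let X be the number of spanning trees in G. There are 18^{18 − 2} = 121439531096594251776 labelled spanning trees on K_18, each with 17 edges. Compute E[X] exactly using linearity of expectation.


K_18 has 18^{18 − 2} = 121439531096594251776 labelled spanning trees.
For each such spanning tree H, let X_H = 1 if all 17 edges of H are present in G. Then P[X_H = 1] = p^{17} = (1/18)^{17} = 1/2185911559738696531968.
Summing the indicators: E[X] = Σ_H E[X_H] = 121439531096594251776 · p^{17} = 121439531096594251776 · 1/2185911559738696531968 = 1/18.
Numerically: E[X] ≈ 0.055556.

E[X] = 121439531096594251776 · (1/18)^{17} = 1/18 ≈ 0.055556.


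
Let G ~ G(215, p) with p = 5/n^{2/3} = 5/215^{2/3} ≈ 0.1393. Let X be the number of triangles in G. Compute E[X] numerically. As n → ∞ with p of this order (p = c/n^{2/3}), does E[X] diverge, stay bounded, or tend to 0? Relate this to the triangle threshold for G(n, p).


Number of potential triangles: C(215, 3) = 1633355.
Each occurs with probability p³ ≈ (0.1393)³ ≈ 2.704164e-03.
By linearity: E[X] = C(215, 3)·p³ ≈ 1633355 · 2.704164e-03 ≈ 4416.8605.
Since α = 2/3 < 1, p = c/n^{2/3} ≫ 1/n is above the triangle threshold p ~ 1/n. Asymptotically E[X] ~ (c³/6)·n^{3(1−α)} = (5³/6)·n^{1} → ∞; triangles are abundant w.h.p.

E[X] ≈ 4416.8605; in regime p = Θ(1/n^{2/3}) E[X] diverges (above the triangle threshold p ~ 1/n).


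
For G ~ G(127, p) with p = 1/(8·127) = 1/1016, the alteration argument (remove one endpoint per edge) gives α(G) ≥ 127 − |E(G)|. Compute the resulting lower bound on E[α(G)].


E[|E(G)|] = C(127, 2)·p = 8001 · (1/1016) = 63/8.
E[α(G)] ≥ n − E[|E(G)|] = 127 − 63/8 = 953/8.
Numerically: ≈ 119.125.
(This is only a lower bound; the true E[α(G)] may be larger.)

E[α(G)] ≥ 953/8 ≈ 119.125.


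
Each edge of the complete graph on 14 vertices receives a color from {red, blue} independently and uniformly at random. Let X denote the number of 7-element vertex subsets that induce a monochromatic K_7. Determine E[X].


Let X = Σ_S X_S over the C(14, 7) = 3432 subsets S of size 7, where X_S = 1 if the K_7 on S is monochromatic.
For a fixed S, the K_7 on S has C(7, 2) = 21 edges. P[all 21 edges red] = (1/2)^21, and likewise for blue, so P[monochromatic] = 2·(1/2)^21 = 2^{1 − 21} = 1/1048576.
By linearity: E[X] = C(14, 7) · 2^{1 − 21} = 3432 · 1/1048576 = 429/131072.
Numerically: E[X] ≈ 0.003273.

E[X] = C(14,7)·2^(1−C(7,2)) = 429/131072 ≈ 0.003273.


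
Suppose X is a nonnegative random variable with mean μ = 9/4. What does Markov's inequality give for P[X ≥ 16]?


μ = E[X] = 9/4, a = 16.
Markov: P[X ≥ 16] ≤ μ/a = (9/4)/16 = 9/64.
Numerically: ≈ 0.14062.
(Since a = 16 > μ = 2.25000, the bound 9/64 is < 1 and informative.)

P[X ≥ 16] ≤ 9/64 ≈ 0.14062.


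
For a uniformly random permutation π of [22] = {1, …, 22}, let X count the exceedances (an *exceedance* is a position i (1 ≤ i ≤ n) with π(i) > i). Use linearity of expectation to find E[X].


Write X = Σ_{i=1}^{22} X_i, where X_i = 1_{π(i) > i}.
For each fixed i, π(i) is uniform over {1, …, 22} (marginal of a uniform permutation), so P[π(i) > i] = (n − i)/n. Summing: Σ_{i=1}^{22} (n − i)/n = (0 + 1 + … + 21)/22 = 22(22 − 1)/(2·22) = (22 − 1)/2.
Hence E[X] = Σ_{i=1}^{22} (22 − i)/22 = 21/2 ≈ 10.50000.

E[X] = 21/2 = 10.50000.


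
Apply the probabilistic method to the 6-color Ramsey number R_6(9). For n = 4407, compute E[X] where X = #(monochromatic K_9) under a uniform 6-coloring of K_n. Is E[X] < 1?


E[X] = C(4407, 9) · 6^{1 − 36} = 1713856532599459170657070050 · 6^{−35} = 1713856532599459170657070050/1719070799748422591028658176.
As a reduced fraction: E[X] = 285642755433243195109511675/286511799958070431838109696 ≈ 0.997.
Is E[X] < 1? YES.
Since E[X] < 1, there exists a 6-coloring of K_{4407} with no monochromatic K_9; hence R_6(9) > 4407.

E[X] = 285642755433243195109511675/286511799958070431838109696 ≈ 0.997; E[X] < 1, so R_6(9) > 4407.


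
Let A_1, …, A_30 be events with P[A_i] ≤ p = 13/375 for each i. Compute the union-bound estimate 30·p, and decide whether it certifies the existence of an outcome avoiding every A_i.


Union bound: P[∪_{i=1}^{30} A_i] ≤ Σ_i P[A_i] ≤ 30·p = 30·(13/375) = 26/25.
Numerically: 26/25 ≈ 1.040.
Is 26/25 < 1? NO.
Since the bound 26/25 is ≥ 1, the union bound is uninformative here; it does NOT by itself certify existence.

30·p = 26/25 ≈ 1.040; existence NOT certified by the union bound.


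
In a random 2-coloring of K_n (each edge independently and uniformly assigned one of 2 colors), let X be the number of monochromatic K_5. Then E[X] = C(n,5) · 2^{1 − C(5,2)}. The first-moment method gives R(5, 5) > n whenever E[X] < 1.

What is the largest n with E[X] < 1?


We need C(n, 5) · 2^{1 − 10} < 1, i.e. C(n, 5) < 2^{10 − 1} = 512.
Check values of n near the boundary:
  n = 9: C(9, 5) = 126; 126 < 512? YES
  n = 10: C(10, 5) = 252; 252 < 512? YES
  n = 11: C(11, 5) = 462; 462 < 512? YES
  n = 12: C(12, 5) = 792; 792 < 512? NO
The largest n with C(n, 5) < 512 is n = 11 (where E[X] = 231/256 ≈ 0.90234). Hence R(5, 5) > 11, i.e. R(5, 5) ≥ 12.

Largest n = 11; hence R(5, 5) > 11.


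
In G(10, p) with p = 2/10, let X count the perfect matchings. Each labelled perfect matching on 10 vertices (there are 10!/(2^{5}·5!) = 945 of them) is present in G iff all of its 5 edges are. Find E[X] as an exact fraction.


K_10 has 10!/(2^{5}·5!) = 945 labelled perfect matchings.
For each such perfect matching H, let X_H = 1 if all 5 edges of H are present in G. Then P[X_H = 1] = p^{5} = (1/5)^{5} = 1/3125.
By linearity of expectation: E[X] = Σ_H E[X_H] = 945 · p^{5} = 945 · 1/3125 = 189/625.
Numerically: E[X] ≈ 0.3024.

E[X] = 945 · (1/5)^{5} = 189/625 ≈ 0.3024.


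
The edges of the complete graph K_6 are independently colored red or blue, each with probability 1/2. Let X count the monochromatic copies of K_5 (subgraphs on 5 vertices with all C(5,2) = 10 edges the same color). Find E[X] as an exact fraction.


Let X = Σ_S X_S over the C(6, 5) = 6 subsets S of size 5, where X_S = 1 if the K_5 on S is monochromatic.
For a fixed S, the K_5 on S has C(5, 2) = 10 edges. P[all 10 edges red] = (1/2)^10, and likewise for blue, so P[monochromatic] = 2·(1/2)^10 = 2^{1 − 10} = 1/512.
By linearity: E[X] = C(6, 5) · 2^{1 − 10} = 6 · 1/512 = 3/256.
Numerically: E[X] ≈ 0.012.

E[X] = C(6,5)·2^(1−C(5,2)) = 3/256 ≈ 0.012.


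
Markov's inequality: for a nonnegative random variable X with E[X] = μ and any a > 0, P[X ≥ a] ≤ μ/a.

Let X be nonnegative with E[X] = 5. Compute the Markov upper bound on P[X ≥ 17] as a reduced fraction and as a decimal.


μ = E[X] = 5, a = 17.
Markov: P[X ≥ 17] ≤ μ/a = (5)/17 = 5/17.
Numerically: ≈ 0.2941.
(Since a = 17 > μ = 5.0000, the bound 5/17 is < 1 and informative.)

P[X ≥ 17] ≤ 5/17 ≈ 0.2941.


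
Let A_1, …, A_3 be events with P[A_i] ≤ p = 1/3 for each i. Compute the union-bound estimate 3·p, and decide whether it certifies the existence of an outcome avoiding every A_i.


Union bound: P[∪_{i=1}^{3} A_i] ≤ Σ_i P[A_i] ≤ 3·p = 3·(1/3) = 1.
Numerically: 1 ≈ 1.0000000.
Is 1 < 1? NO.
Since the bound 1 is ≥ 1, the union bound is uninformative here; it does NOT by itself certify existence.

3·p = 1 ≈ 1.0000000; existence NOT certified by the union bound.


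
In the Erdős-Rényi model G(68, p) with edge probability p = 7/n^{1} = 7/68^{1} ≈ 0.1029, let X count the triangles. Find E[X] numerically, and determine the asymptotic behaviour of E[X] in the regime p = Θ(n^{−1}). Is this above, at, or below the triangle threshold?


Number of potential triangles: C(68, 3) = 50116.
Each occurs with probability p³ ≈ (0.1029)³ ≈ 1.090856e-03.
By linearity: E[X] = C(68, 3)·p³ ≈ 50116 · 1.090856e-03 ≈ 54.6693.
Here α = 1, so p = 7/n is exactly at the triangle threshold p ~ 1/n. Asymptotically E[X] → c³/6 = 7³/6 = 343/6 ≈ 57.1667, a bounded constant. In this regime the triangle count is asymptotically Poisson(c³/6).

E[X] ≈ 54.6693; in regime p = Θ(1/n^{1}) E[X] stays bounded (at the triangle threshold p ~ 1/n).


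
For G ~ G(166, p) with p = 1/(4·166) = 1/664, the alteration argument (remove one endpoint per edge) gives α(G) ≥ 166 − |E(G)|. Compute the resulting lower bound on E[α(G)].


E[|E(G)|] = C(166, 2)·p = 13695 · (1/664) = 165/8.
E[α(G)] ≥ n − E[|E(G)|] = 166 − 165/8 = 1163/8.
Numerically: ≈ 145.375.
(This is only a lower bound; the true E[α(G)] may be larger.)

E[α(G)] ≥ 1163/8 ≈ 145.375.


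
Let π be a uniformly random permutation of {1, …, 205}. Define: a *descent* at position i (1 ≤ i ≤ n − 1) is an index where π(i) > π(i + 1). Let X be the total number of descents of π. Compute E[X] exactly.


Write X = Σ X_I over i = 1, …, 204, with X_I the indicator of one descent.
There are 204 indicators.
For each fixed i, the pair (π(i), π(i+1)) is a uniformly random ordered pair of distinct values from {1, …, 205}; by symmetry P[π(i) > π(i+1)] = 1/2.
By linearity: E[X] = 204 · (1/2) = (205 − 1) · (1/2) = 102 ≈ 102.000.

E[X] = 102 = 102.000.


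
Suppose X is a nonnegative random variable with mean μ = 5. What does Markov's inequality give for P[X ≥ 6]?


μ = E[X] = 5, a = 6.
Markov: P[X ≥ 6] ≤ μ/a = (5)/6 = 5/6.
Numerically: ≈ 0.833333.
(Since a = 6 > μ = 5.000000, the bound 5/6 is < 1 and informative.)

P[X ≥ 6] ≤ 5/6 ≈ 0.833333.


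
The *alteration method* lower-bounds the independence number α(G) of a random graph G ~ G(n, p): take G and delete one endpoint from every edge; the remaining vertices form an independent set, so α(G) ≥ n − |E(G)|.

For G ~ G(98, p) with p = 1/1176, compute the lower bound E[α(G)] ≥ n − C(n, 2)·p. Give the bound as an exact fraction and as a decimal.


E[|E(G)|] = C(98, 2)·p = 4753 · (1/1176) = 97/24.
E[α(G)] ≥ n − E[|E(G)|] = 98 − 97/24 = 2255/24.
Numerically: ≈ 93.9583.
(This is only a lower bound; the true E[α(G)] may be larger.)

E[α(G)] ≥ 2255/24 ≈ 93.9583.


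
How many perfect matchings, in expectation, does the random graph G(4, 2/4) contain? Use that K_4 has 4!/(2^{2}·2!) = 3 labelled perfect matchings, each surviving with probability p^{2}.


K_4 has 4!/(2^{2}·2!) = 3 labelled perfect matchings.
For each such perfect matching H, let X_H = 1 if all 2 edges of H are present in G. Then P[X_H = 1] = p^{2} = (1/2)^{2} = 1/4.
Summing the indicators: E[X] = Σ_H E[X_H] = 3 · p^{2} = 3 · 1/4 = 3/4.
Numerically: E[X] ≈ 0.75.

E[X] = 3 · (1/2)^{2} = 3/4 ≈ 0.75.


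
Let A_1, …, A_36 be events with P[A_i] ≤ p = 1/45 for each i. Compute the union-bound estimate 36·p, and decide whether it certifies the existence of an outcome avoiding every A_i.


Union bound: P[∪_{i=1}^{36} A_i] ≤ Σ_i P[A_i] ≤ 36·p = 36·(1/45) = 4/5.
Numerically: 4/5 ≈ 0.800.
Is 4/5 < 1? YES.
Since P[∪ A_i] ≤ 4/5 < 1, the complement has P[∩ A_i^c] ≥ 1 − 4/5 = 1/5 > 0, so some outcome avoids every A_i.

36·p = 4/5 ≈ 0.800; existence CERTIFIED by the union bound.


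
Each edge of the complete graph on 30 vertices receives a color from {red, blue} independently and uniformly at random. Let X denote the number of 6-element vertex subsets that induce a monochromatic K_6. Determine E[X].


Let X = Σ_S X_S over the C(30, 6) = 593775 subsets S of size 6, where X_S = 1 if the K_6 on S is monochromatic.
For a fixed S, the K_6 on S has C(6, 2) = 15 edges. P[all 15 edges red] = (1/2)^15, and likewise for blue, so P[monochromatic] = 2·(1/2)^15 = 2^{1 − 15} = 1/16384.
Summing: E[X] = C(30, 6) · 2^{1 − 15} = 593775 · 1/16384 = 593775/16384.
Numerically: E[X] ≈ 36.241.

E[X] = C(30,6)·2^(1−C(6,2)) = 593775/16384 ≈ 36.241.


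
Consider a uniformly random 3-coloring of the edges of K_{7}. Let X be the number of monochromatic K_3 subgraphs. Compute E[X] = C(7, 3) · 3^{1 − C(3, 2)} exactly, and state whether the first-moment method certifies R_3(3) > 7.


E[X] = C(7, 3) · 3^{1 − 3} = 35 · 3^{−2} = 35/9.
As a reduced fraction: E[X] = 35/9 ≈ 3.8889.
Is E[X] < 1? NO.
Since E[X] ≥ 1, the first-moment bound is inconclusive at n = 7; it does NOT by itself certify R_3(3) > 7.

E[X] = 35/9 ≈ 3.8889; E[X] ≥ 1; first-moment method inconclusive here.


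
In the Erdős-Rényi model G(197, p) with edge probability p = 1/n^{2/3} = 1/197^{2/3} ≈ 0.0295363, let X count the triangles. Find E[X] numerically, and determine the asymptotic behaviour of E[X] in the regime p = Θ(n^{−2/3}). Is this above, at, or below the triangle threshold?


Number of potential triangles: C(197, 3) = 1254890.
Each occurs with probability p³ ≈ (0.0295363)³ ≈ 2.57672189e-05.
By linearity: E[X] = C(197, 3)·p³ ≈ 1254890 · 2.57672189e-05 ≈ 32.335025.
Since α = 2/3 < 1, p = c/n^{2/3} ≫ 1/n is above the triangle threshold p ~ 1/n. Asymptotically E[X] ~ (c³/6)·n^{3(1−α)} = (1³/6)·n^{1} → ∞; triangles are abundant w.h.p.

E[X] ≈ 32.335025; in regime p = Θ(1/n^{2/3}) E[X] diverges (above the triangle threshold p ~ 1/n).


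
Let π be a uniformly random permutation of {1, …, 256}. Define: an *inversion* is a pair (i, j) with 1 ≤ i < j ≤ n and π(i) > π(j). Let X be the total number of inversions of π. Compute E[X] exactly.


Write X = Σ X_I over the C(256, 2) = 32640 pairs i < j, with X_I the indicator of one inversion.
There are 32640 indicators.
For each fixed pair i < j, the values π(i) and π(j) are two distinct elements of {1, …, 256} in uniformly random order; by symmetry P[π(i) > π(j)] = 1/2.
By linearity: E[X] = 32640 · (1/2) = C(256, 2) · (1/2) = 32640/2 = 16320 ≈ 16320.000000.

E[X] = 16320 = 16320.000000.


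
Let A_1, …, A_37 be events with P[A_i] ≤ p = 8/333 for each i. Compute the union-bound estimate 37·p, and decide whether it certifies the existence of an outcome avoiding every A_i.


Union bound: P[∪_{i=1}^{37} A_i] ≤ Σ_i P[A_i] ≤ 37·p = 37·(8/333) = 8/9.
Numerically: 8/9 ≈ 0.8889.
Is 8/9 < 1? YES.
Since P[∪ A_i] ≤ 8/9 < 1, the complement has P[∩ A_i^c] ≥ 1 − 8/9 = 1/9 > 0, so some outcome avoids every A_i.

37·p = 8/9 ≈ 0.8889; existence CERTIFIED by the union bound.


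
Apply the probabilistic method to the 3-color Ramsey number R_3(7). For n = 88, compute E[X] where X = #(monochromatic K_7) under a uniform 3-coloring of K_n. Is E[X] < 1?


E[X] = C(88, 7) · 3^{1 − 21} = 6348337336 · 3^{−20} = 6348337336/3486784401.
As a reduced fraction: E[X] = 6348337336/3486784401 ≈ 1.8206854.
Is E[X] < 1? NO.
Since E[X] ≥ 1, the first-moment bound is inconclusive at n = 88; it does NOT by itself certify R_3(7) > 88.

E[X] = 6348337336/3486784401 ≈ 1.8206854; E[X] ≥ 1; first-moment method inconclusive here.


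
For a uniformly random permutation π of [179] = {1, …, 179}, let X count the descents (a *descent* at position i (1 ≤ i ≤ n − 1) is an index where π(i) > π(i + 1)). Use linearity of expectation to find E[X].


Write X = Σ X_I over i = 1, …, 178, with X_I the indicator of one descent.
There are 178 indicators.
For each fixed i, the pair (π(i), π(i+1)) is a uniformly random ordered pair of distinct values from {1, …, 179}; by symmetry P[π(i) > π(i+1)] = 1/2.
By linearity: E[X] = 178 · (1/2) = (179 − 1) · (1/2) = 89 ≈ 89.000000.

E[X] = 89 = 89.000000.


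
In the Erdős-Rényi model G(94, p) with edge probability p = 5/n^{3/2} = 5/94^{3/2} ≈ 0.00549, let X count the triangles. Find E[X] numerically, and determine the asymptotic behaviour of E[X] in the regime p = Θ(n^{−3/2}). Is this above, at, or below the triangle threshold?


Number of potential triangles: C(94, 3) = 134044.
Each occurs with probability p³ ≈ (0.00549)³ ≈ 1.65133e-07.
By linearity: E[X] = C(94, 3)·p³ ≈ 134044 · 1.65133e-07 ≈ 0.022.
Since α = 3/2 > 1, p = c/n^{3/2} = o(1/n) is below the triangle threshold p ~ 1/n. Asymptotically E[X] ~ (c³/6)·n^{3(1−α)} = (5³/6)·n^{-1.5} → 0, so by Markov's inequality G has no triangles w.h.p.

E[X] ≈ 0.022; in regime p = Θ(1/n^{3/2}) E[X] tends to 0 (below the triangle threshold p ~ 1/n).


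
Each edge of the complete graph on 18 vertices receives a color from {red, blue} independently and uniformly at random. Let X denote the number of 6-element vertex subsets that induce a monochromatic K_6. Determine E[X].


Let X = Σ_S X_S over the C(18, 6) = 18564 subsets S of size 6, where X_S = 1 if the K_6 on S is monochromatic.
For a fixed S, the K_6 on S has C(6, 2) = 15 edges. P[all 15 edges red] = (1/2)^15, and likewise for blue, so P[monochromatic] = 2·(1/2)^15 = 2^{1 − 15} = 1/16384.
By linearity: E[X] = C(18, 6) · 2^{1 − 15} = 18564 · 1/16384 = 4641/4096.
Numerically: E[X] ≈ 1.133.

E[X] = C(18,6)·2^(1−C(6,2)) = 4641/4096 ≈ 1.133.


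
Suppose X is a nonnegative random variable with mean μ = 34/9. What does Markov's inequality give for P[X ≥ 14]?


μ = E[X] = 34/9, a = 14.
Markov: P[X ≥ 14] ≤ μ/a = (34/9)/14 = 17/63.
Numerically: ≈ 0.2698.
(Since a = 14 > μ = 3.7778, the bound 17/63 is < 1 and informative.)

P[X ≥ 14] ≤ 17/63 ≈ 0.2698.


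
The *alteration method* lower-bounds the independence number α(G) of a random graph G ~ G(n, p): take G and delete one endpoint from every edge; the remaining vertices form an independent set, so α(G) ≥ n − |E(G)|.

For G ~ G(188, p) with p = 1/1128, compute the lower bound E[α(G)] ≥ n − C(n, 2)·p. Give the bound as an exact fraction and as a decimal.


E[|E(G)|] = C(188, 2)·p = 17578 · (1/1128) = 187/12.
E[α(G)] ≥ n − E[|E(G)|] = 188 − 187/12 = 2069/12.
Numerically: ≈ 172.41667.
(This is only a lower bound; the true E[α(G)] may be larger.)

E[α(G)] ≥ 2069/12 ≈ 172.41667.


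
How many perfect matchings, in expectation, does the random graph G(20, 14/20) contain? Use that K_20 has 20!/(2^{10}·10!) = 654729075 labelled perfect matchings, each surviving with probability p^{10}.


K_20 has 20!/(2^{10}·10!) = 654729075 labelled perfect matchings.
For each such perfect matching H, let X_H = 1 if all 10 edges of H are present in G. Then P[X_H = 1] = p^{10} = (7/10)^{10} = 282475249/10000000000.
By linearity of expectation: E[X] = Σ_H E[X_H] = 654729075 · p^{10} = 654729075 · 282475249/10000000000 = 7397790339526587/400000000.
Numerically: E[X] ≈ 1.85e+07.

E[X] = 654729075 · (7/10)^{10} = 7397790339526587/400000000 ≈ 1.85e+07.


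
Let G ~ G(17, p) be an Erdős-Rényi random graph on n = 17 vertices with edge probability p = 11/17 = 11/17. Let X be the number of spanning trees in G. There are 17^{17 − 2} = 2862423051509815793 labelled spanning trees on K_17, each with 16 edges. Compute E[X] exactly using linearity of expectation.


K_17 has 17^{17 − 2} = 2862423051509815793 labelled spanning trees.
For each such spanning tree H, let X_H = 1 if all 16 edges of H are present in G. Then P[X_H = 1] = p^{16} = (11/17)^{16} = 45949729863572161/48661191875666868481.
Summing the indicators: E[X] = Σ_H E[X_H] = 2862423051509815793 · p^{16} = 2862423051509815793 · 45949729863572161/48661191875666868481 = 45949729863572161/17.
Numerically: E[X] ≈ 2.70293e+15.

E[X] = 2862423051509815793 · (11/17)^{16} = 45949729863572161/17 ≈ 2.70293e+15.


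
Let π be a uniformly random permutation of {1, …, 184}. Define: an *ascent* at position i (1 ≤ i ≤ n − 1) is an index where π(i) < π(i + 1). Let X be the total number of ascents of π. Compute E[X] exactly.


Write X = Σ X_I over i = 1, …, 183, with X_I the indicator of one ascent.
There are 183 indicators.
For each fixed i, the pair (π(i), π(i+1)) is a uniformly random ordered pair of distinct values from {1, …, 184}; by symmetry P[π(i) < π(i+1)] = 1/2.
By linearity: E[X] = 183 · (1/2) = (184 − 1) · (1/2) = 183/2 ≈ 91.500000.

E[X] = 183/2 = 91.500000.


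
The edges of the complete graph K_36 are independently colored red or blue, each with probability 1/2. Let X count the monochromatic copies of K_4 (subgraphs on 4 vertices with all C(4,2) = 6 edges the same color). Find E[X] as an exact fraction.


Let X = Σ_S X_S over the C(36, 4) = 58905 subsets S of size 4, where X_S = 1 if the K_4 on S is monochromatic.
For a fixed S, the K_4 on S has C(4, 2) = 6 edges. P[all 6 edges red] = (1/2)^6, and likewise for blue, so P[monochromatic] = 2·(1/2)^6 = 2^{1 − 6} = 1/32.
By linearity of expectation: E[X] = C(36, 4) · 2^{1 − 6} = 58905 · 1/32 = 58905/32.
Numerically: E[X] ≈ 1840.781250.

E[X] = C(36,4)·2^(1−C(4,2)) = 58905/32 ≈ 1840.781250.


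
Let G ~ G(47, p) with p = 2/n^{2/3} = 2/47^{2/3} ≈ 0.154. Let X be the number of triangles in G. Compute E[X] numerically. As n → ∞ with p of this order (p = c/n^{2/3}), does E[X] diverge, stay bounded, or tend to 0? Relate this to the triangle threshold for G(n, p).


Number of potential triangles: C(47, 3) = 16215.
Each occurs with probability p³ ≈ (0.154)³ ≈ 3.62155e-03.
By linearity: E[X] = C(47, 3)·p³ ≈ 16215 · 3.62155e-03 ≈ 58.723.
Since α = 2/3 < 1, p = c/n^{2/3} ≫ 1/n is above the triangle threshold p ~ 1/n. Asymptotically E[X] ~ (c³/6)·n^{3(1−α)} = (2³/6)·n^{1} → ∞; triangles are abundant w.h.p.

E[X] ≈ 58.723; in regime p = Θ(1/n^{2/3}) E[X] diverges (above the triangle threshold p ~ 1/n).


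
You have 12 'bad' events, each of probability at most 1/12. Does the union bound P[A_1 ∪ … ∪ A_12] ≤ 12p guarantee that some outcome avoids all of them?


Union bound: P[∪_{i=1}^{12} A_i] ≤ Σ_i P[A_i] ≤ 12·p = 12·(1/12) = 1.
Numerically: 1 ≈ 1.0000.
Is 1 < 1? NO.
Since the bound 1 is ≥ 1, the union bound is uninformative here; it does NOT by itself certify existence.

12·p = 1 ≈ 1.0000; existence NOT certified by the union bound.


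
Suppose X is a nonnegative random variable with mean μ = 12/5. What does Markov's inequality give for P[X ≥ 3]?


μ = E[X] = 12/5, a = 3.
Markov: P[X ≥ 3] ≤ μ/a = (12/5)/3 = 4/5.
Numerically: ≈ 0.800000.
(Since a = 3 > μ = 2.400000, the bound 4/5 is < 1 and informative.)

P[X ≥ 3] ≤ 4/5 ≈ 0.800000.


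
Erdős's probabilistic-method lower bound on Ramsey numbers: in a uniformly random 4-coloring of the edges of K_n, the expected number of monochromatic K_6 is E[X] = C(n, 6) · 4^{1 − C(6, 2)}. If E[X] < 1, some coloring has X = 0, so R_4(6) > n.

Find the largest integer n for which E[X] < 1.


We need C(n, 6) · 4^{1 − 15} < 1, i.e. C(n, 6) < 4^{15 − 1} = 268435456.
Check values of n near the boundary:
  n = 72: C(72, 6) = 156238908; 156238908 < 268435456? YES
  n = 73: C(73, 6) = 170230452; 170230452 < 268435456? YES
  n = 74: C(74, 6) = 185250786; 185250786 < 268435456? YES
  n = 75: C(75, 6) = 201359550; 201359550 < 268435456? YES
  n = 76: C(76, 6) = 218618940; 218618940 < 268435456? YES
  n = 77: C(77, 6) = 237093780; 237093780 < 268435456? YES
  n = 78: C(78, 6) = 256851595; 256851595 < 268435456? YES
  n = 79: C(79, 6) = 277962685; 277962685 < 268435456? NO
  n = 80: C(80, 6) = 300500200; 300500200 < 268435456? NO
  n = 81: C(81, 6) = 324540216; 324540216 < 268435456? NO
The largest n with C(n, 6) < 268435456 is n = 78 (where E[X] = 256851595/268435456 ≈ 0.957). Hence R_4(6) > 78, i.e. R_4(6) ≥ 79.

Largest n = 78; hence R_4(6) > 78.


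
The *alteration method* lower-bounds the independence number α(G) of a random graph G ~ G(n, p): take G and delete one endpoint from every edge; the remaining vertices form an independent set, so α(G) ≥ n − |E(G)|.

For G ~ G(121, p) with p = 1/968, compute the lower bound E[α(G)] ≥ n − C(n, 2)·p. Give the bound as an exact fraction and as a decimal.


E[|E(G)|] = C(121, 2)·p = 7260 · (1/968) = 15/2.
E[α(G)] ≥ n − E[|E(G)|] = 121 − 15/2 = 227/2.
Numerically: ≈ 113.5000.
(This is only a lower bound; the true E[α(G)] may be larger.)

E[α(G)] ≥ 227/2 ≈ 113.5000.


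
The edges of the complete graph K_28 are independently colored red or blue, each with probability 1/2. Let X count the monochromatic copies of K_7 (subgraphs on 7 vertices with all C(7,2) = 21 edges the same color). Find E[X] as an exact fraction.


Let X = Σ_S X_S over the C(28, 7) = 1184040 subsets S of size 7, where X_S = 1 if the K_7 on S is monochromatic.
For a fixed S, the K_7 on S has C(7, 2) = 21 edges. P[all 21 edges red] = (1/2)^21, and likewise for blue, so P[monochromatic] = 2·(1/2)^21 = 2^{1 − 21} = 1/1048576.
By linearity: E[X] = C(28, 7) · 2^{1 − 21} = 1184040 · 1/1048576 = 148005/131072.
Numerically: E[X] ≈ 1.12919.

E[X] = C(28,7)·2^(1−C(7,2)) = 148005/131072 ≈ 1.12919.


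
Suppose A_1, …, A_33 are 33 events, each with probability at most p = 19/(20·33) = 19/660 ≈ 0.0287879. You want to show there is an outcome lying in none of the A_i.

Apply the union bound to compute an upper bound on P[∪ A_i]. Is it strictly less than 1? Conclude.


Union bound: P[∪_{i=1}^{33} A_i] ≤ Σ_i P[A_i] ≤ 33·p = 33·(19/660) = 19/20.
Numerically: 19/20 ≈ 0.9500000.
Is 19/20 < 1? YES.
Since P[∪ A_i] ≤ 19/20 < 1, the complement has P[∩ A_i^c] ≥ 1 − 19/20 = 1/20 > 0, so some outcome avoids every A_i.

33·p = 19/20 ≈ 0.9500000; existence CERTIFIED by the union bound.


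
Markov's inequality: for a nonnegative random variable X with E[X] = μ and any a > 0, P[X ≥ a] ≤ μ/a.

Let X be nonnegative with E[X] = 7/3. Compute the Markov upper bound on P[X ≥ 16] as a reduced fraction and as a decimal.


μ = E[X] = 7/3, a = 16.
Markov: P[X ≥ 16] ≤ μ/a = (7/3)/16 = 7/48.
Numerically: ≈ 0.146.
(Since a = 16 > μ = 2.333, the bound 7/48 is < 1 and informative.)

P[X ≥ 16] ≤ 7/48 ≈ 0.146.


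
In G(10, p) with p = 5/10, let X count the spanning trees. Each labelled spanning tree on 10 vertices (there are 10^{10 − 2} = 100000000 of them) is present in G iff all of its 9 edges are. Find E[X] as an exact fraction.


K_10 has 10^{10 − 2} = 100000000 labelled spanning trees.
For each such spanning tree H, let X_H = 1 if all 9 edges of H are present in G. Then P[X_H = 1] = p^{9} = (1/2)^{9} = 1/512.
By linearity of expectation: E[X] = Σ_H E[X_H] = 100000000 · p^{9} = 100000000 · 1/512 = 390625/2.
Numerically: E[X] ≈ 1.9531e+05.

E[X] = 100000000 · (1/2)^{9} = 390625/2 ≈ 1.9531e+05.


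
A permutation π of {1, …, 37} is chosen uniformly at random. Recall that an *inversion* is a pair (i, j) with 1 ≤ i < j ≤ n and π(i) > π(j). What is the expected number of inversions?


Write X = Σ X_I over the C(37, 2) = 666 pairs i < j, with X_I the indicator of one inversion.
There are 666 indicators.
For each fixed pair i < j, the values π(i) and π(j) are two distinct elements of {1, …, 37} in uniformly random order; by symmetry P[π(i) > π(j)] = 1/2.
By linearity: E[X] = 666 · (1/2) = C(37, 2) · (1/2) = 666/2 = 333 ≈ 333.00000.

E[X] = 333 = 333.00000.


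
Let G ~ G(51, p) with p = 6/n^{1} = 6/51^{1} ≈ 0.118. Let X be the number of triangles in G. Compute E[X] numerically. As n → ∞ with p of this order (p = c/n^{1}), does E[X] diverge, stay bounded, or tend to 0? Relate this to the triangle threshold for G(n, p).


Number of potential triangles: C(51, 3) = 20825.
Each occurs with probability p³ ≈ (0.118)³ ≈ 1.62833e-03.
By linearity: E[X] = C(51, 3)·p³ ≈ 20825 · 1.62833e-03 ≈ 33.910.
Here α = 1, so p = 6/n is exactly at the triangle threshold p ~ 1/n. Asymptotically E[X] → c³/6 = 6³/6 = 36 ≈ 36.000, a bounded constant. In this regime the triangle count is asymptotically Poisson(c³/6).

E[X] ≈ 33.910; in regime p = Θ(1/n^{1}) E[X] stays bounded (at the triangle threshold p ~ 1/n).


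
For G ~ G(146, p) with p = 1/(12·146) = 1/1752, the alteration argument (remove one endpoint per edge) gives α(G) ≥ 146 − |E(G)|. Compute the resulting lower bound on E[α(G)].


E[|E(G)|] = C(146, 2)·p = 10585 · (1/1752) = 145/24.
E[α(G)] ≥ n − E[|E(G)|] = 146 − 145/24 = 3359/24.
Numerically: ≈ 139.9583.
(This is only a lower bound; the true E[α(G)] may be larger.)

E[α(G)] ≥ 3359/24 ≈ 139.9583.


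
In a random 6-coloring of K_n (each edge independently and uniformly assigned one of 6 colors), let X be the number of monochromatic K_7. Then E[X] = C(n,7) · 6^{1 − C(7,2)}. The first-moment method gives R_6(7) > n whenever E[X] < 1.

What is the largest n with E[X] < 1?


We need C(n, 7) · 6^{1 − 21} < 1, i.e. C(n, 7) < 6^{21 − 1} = 3656158440062976.
Check values of n near the boundary:
  n = 567: C(567, 7) = 3601671315933933; 3601671315933933 < 3656158440062976? YES
  n = 568: C(568, 7) = 3646611956239704; 3646611956239704 < 3656158440062976? YES
  n = 569: C(569, 7) = 3692032389858348; 3692032389858348 < 3656158440062976? NO
The largest n with C(n, 7) < 3656158440062976 is n = 568 (where E[X] = 16882462760369/16926659444736 ≈ 0.9974). Hence R_6(7) > 568, i.e. R_6(7) ≥ 569.

Largest n = 568; hence R_6(7) > 568.


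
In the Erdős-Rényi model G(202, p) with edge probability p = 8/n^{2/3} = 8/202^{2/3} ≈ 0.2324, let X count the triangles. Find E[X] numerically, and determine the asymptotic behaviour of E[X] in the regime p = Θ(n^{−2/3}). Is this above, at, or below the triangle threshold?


Number of potential triangles: C(202, 3) = 1353400.
Each occurs with probability p³ ≈ (0.2324)³ ≈ 1.254779e-02.
By linearity: E[X] = C(202, 3)·p³ ≈ 1353400 · 1.254779e-02 ≈ 16982.1782.
Since α = 2/3 < 1, p = c/n^{2/3} ≫ 1/n is above the triangle threshold p ~ 1/n. Asymptotically E[X] ~ (c³/6)·n^{3(1−α)} = (8³/6)·n^{1} → ∞; triangles are abundant w.h.p.

E[X] ≈ 16982.1782; in regime p = Θ(1/n^{2/3}) E[X] diverges (above the triangle threshold p ~ 1/n).


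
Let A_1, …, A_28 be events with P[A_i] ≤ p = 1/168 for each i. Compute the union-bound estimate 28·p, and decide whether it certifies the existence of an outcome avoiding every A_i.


Union bound: P[∪_{i=1}^{28} A_i] ≤ Σ_i P[A_i] ≤ 28·p = 28·(1/168) = 1/6.
Numerically: 1/6 ≈ 0.16667.
Is 1/6 < 1? YES.
Since P[∪ A_i] ≤ 1/6 < 1, the complement has P[∩ A_i^c] ≥ 1 − 1/6 = 5/6 > 0, so some outcome avoids every A_i.

28·p = 1/6 ≈ 0.16667; existence CERTIFIED by the union bound.


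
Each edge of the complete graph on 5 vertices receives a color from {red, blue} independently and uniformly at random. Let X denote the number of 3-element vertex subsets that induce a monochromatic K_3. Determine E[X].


Let X = Σ_S X_S over the C(5, 3) = 10 subsets S of size 3, where X_S = 1 if the K_3 on S is monochromatic.
For a fixed S, the K_3 on S has C(3, 2) = 3 edges. P[all 3 edges red] = (1/2)^3, and likewise for blue, so P[monochromatic] = 2·(1/2)^3 = 2^{1 − 3} = 1/4.
Summing: E[X] = C(5, 3) · 2^{1 − 3} = 10 · 1/4 = 5/2.
Numerically: E[X] ≈ 2.500000.

E[X] = C(5,3)·2^(1−C(3,2)) = 5/2 ≈ 2.500000.


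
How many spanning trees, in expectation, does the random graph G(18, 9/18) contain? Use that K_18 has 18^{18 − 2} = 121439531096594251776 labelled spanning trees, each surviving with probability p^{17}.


K_18 has 18^{18 − 2} = 121439531096594251776 labelled spanning trees.
For each such spanning tree H, let X_H = 1 if all 17 edges of H are present in G. Then P[X_H = 1] = p^{17} = (1/2)^{17} = 1/131072.
Summing the indicators: E[X] = Σ_H E[X_H] = 121439531096594251776 · p^{17} = 121439531096594251776 · 1/131072 = 1853020188851841/2.
Numerically: E[X] ≈ 9.2651e+14.

E[X] = 121439531096594251776 · (1/2)^{17} = 1853020188851841/2 ≈ 9.2651e+14.


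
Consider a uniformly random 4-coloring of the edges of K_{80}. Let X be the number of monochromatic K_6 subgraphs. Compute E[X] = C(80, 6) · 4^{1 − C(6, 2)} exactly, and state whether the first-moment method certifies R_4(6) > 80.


E[X] = C(80, 6) · 4^{1 − 15} = 300500200 · 4^{−14} = 300500200/268435456.
As a reduced fraction: E[X] = 37562525/33554432 ≈ 1.119450.
Is E[X] < 1? NO.
Since E[X] ≥ 1, the first-moment bound is inconclusive at n = 80; it does NOT by itself certify R_4(6) > 80.

E[X] = 37562525/33554432 ≈ 1.119450; E[X] ≥ 1; first-moment method inconclusive here.


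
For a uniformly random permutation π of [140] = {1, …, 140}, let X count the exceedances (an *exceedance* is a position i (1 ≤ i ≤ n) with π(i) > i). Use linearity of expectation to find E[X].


Write X = Σ_{i=1}^{140} X_i, where X_i = 1_{π(i) > i}.
For each fixed i, π(i) is uniform over {1, …, 140} (marginal of a uniform permutation), so P[π(i) > i] = (n − i)/n. Summing: Σ_{i=1}^{140} (n − i)/n = (0 + 1 + … + 139)/140 = 140(140 − 1)/(2·140) = (140 − 1)/2.
Hence E[X] = Σ_{i=1}^{140} (140 − i)/140 = 139/2 ≈ 69.5000.

E[X] = 139/2 = 69.5000.


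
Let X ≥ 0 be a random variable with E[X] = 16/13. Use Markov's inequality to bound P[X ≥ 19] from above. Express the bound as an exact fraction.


μ = E[X] = 16/13, a = 19.
Markov: P[X ≥ 19] ≤ μ/a = (16/13)/19 = 16/247.
Numerically: ≈ 0.064777.
(Since a = 19 > μ = 1.230769, the bound 16/247 is < 1 and informative.)

P[X ≥ 19] ≤ 16/247 ≈ 0.064777.


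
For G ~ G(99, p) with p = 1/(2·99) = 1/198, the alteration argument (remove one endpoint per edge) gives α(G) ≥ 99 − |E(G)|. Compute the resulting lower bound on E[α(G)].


E[|E(G)|] = C(99, 2)·p = 4851 · (1/198) = 49/2.
E[α(G)] ≥ n − E[|E(G)|] = 99 − 49/2 = 149/2.
Numerically: ≈ 74.500.
(This is only a lower bound; the true E[α(G)] may be larger.)

E[α(G)] ≥ 149/2 ≈ 74.500.


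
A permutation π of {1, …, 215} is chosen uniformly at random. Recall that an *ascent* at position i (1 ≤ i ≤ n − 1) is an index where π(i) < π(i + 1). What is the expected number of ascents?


Write X = Σ X_I over i = 1, …, 214, with X_I the indicator of one ascent.
There are 214 indicators.
For each fixed i, the pair (π(i), π(i+1)) is a uniformly random ordered pair of distinct values from {1, …, 215}; by symmetry P[π(i) < π(i+1)] = 1/2.
By linearity: E[X] = 214 · (1/2) = (215 − 1) · (1/2) = 107 ≈ 107.00000.

E[X] = 107 = 107.00000.


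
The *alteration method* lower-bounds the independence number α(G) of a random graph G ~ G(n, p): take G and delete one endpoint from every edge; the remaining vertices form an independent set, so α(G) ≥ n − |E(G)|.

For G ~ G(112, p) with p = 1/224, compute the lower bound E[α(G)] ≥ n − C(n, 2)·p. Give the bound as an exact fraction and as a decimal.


E[|E(G)|] = C(112, 2)·p = 6216 · (1/224) = 111/4.
E[α(G)] ≥ n − E[|E(G)|] = 112 − 111/4 = 337/4.
Numerically: ≈ 84.2500.
(This is only a lower bound; the true E[α(G)] may be larger.)

E[α(G)] ≥ 337/4 ≈ 84.2500.


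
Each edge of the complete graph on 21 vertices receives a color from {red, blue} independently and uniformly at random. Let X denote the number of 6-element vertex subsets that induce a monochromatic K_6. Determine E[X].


Let X = Σ_S X_S over the C(21, 6) = 54264 subsets S of size 6, where X_S = 1 if the K_6 on S is monochromatic.
For a fixed S, the K_6 on S has C(6, 2) = 15 edges. P[all 15 edges red] = (1/2)^15, and likewise for blue, so P[monochromatic] = 2·(1/2)^15 = 2^{1 − 15} = 1/16384.
By linearity of expectation: E[X] = C(21, 6) · 2^{1 − 15} = 54264 · 1/16384 = 6783/2048.
Numerically: E[X] ≈ 3.312012.

E[X] = C(21,6)·2^(1−C(6,2)) = 6783/2048 ≈ 3.312012.


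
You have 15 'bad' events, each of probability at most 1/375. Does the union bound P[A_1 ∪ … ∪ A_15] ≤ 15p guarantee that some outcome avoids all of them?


Union bound: P[∪_{i=1}^{15} A_i] ≤ Σ_i P[A_i] ≤ 15·p = 15·(1/375) = 1/25.
Numerically: 1/25 ≈ 0.0400000.
Is 1/25 < 1? YES.
Since P[∪ A_i] ≤ 1/25 < 1, the complement has P[∩ A_i^c] ≥ 1 − 1/25 = 24/25 > 0, so some outcome avoids every A_i.

15·p = 1/25 ≈ 0.0400000; existence CERTIFIED by the union bound.


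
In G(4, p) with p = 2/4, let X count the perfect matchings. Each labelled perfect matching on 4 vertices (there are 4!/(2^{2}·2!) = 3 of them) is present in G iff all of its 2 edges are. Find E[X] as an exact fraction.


K_4 has 4!/(2^{2}·2!) = 3 labelled perfect matchings.
For each such perfect matching H, let X_H = 1 if all 2 edges of H are present in G. Then P[X_H = 1] = p^{2} = (1/2)^{2} = 1/4.
By linearity of expectation: E[X] = Σ_H E[X_H] = 3 · p^{2} = 3 · 1/4 = 3/4.
Numerically: E[X] ≈ 0.75.

E[X] = 3 · (1/2)^{2} = 3/4 ≈ 0.75.


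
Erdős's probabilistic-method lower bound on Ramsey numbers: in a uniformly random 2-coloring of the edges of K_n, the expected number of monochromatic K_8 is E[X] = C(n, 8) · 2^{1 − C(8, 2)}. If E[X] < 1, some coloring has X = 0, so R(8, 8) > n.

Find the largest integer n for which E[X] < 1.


We need C(n, 8) · 2^{1 − 28} < 1, i.e. C(n, 8) < 2^{28 − 1} = 134217728.
Check values of n near the boundary:
  n = 36: C(36, 8) = 30260340; 30260340 < 134217728? YES
  n = 37: C(37, 8) = 38608020; 38608020 < 134217728? YES
  n = 38: C(38, 8) = 48903492; 48903492 < 134217728? YES
  n = 39: C(39, 8) = 61523748; 61523748 < 134217728? YES
  n = 40: C(40, 8) = 76904685; 76904685 < 134217728? YES
  n = 41: C(41, 8) = 95548245; 95548245 < 134217728? YES
  n = 42: C(42, 8) = 118030185; 118030185 < 134217728? YES
  n = 43: C(43, 8) = 145008513; 145008513 < 134217728? NO
  n = 44: C(44, 8) = 177232627; 177232627 < 134217728? NO
The largest n with C(n, 8) < 134217728 is n = 42 (where E[X] = 118030185/134217728 ≈ 0.879). Hence R(8, 8) > 42, i.e. R(8, 8) ≥ 43.

Largest n = 42; hence R(8, 8) > 42.
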